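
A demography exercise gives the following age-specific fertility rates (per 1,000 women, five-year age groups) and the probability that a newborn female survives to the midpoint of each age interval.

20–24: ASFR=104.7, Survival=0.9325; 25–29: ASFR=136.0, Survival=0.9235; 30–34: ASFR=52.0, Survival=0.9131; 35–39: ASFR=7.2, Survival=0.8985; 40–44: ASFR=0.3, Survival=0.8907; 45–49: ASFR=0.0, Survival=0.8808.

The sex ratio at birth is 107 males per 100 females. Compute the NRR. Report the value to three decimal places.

Proportion female at birth = 100 / (100 + 107) = 0.48309.
Each age group contributes 5 × ASFR × survival:
  20–24: 5 × 104.7/1000 × 0.9325 = 0.48816
  25–29: 5 × 136.0/1000 × 0.9235 = 0.62798
  30–34: 5 × 52.0/1000 × 0.9131 = 0.23741
  35–39: 5 × 7.2/1000 × 0.8985 = 0.03235
  40–44: 5 × 0.3/1000 × 0.8907 = 0.00134
  45–49: 5 × 0.0/1000 × 0.8808 = 0.00000
Sum = 1.38724
NRR = 0.48309 × 1.38724 = 0.67016
NRR < 1, so the cohort does not fully replace itself.

0.670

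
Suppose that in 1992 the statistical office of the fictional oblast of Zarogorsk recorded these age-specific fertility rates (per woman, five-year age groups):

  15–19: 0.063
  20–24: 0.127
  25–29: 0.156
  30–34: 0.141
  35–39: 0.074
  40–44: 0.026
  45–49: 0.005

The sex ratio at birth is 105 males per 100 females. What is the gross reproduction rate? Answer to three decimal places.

1.444

Proportion female at birth = 100 / (100 + 105) = 0.48780.
Sum of ASFRs = 0.063 + 0.127 + 0.156 + 0.141 + 0.074 + 0.026 + 0.005 = 0.592
TFR = 5 × 0.592 = 2.96
GRR = 0.48780 × 2.96 = 1.44389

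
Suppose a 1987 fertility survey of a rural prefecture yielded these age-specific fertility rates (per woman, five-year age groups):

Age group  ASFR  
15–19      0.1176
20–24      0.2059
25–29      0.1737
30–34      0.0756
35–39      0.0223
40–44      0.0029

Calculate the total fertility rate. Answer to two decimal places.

Sum of ASFRs = 0.1176 + 0.2059 + 0.1737 + 0.0756 + 0.0223 + 0.0029 = 0.5980
TFR = 5 × 0.5980 = 2.99

2.99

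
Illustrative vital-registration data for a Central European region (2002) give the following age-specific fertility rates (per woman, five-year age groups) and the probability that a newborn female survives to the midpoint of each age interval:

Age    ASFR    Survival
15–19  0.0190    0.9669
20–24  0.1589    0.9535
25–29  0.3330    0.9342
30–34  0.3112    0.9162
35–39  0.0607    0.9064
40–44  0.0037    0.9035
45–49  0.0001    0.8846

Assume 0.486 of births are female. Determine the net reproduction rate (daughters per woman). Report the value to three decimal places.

2.004

Proportion female at birth = 0.486.
Weighting each age-specific rate by interval width and survival:
  15–19: 5 × 0.0190 × 0.9669 = 0.09186
  20–24: 5 × 0.1589 × 0.9535 = 0.75756
  25–29: 5 × 0.3330 × 0.9342 = 1.55544
  30–34: 5 × 0.3112 × 0.9162 = 1.42561
  35–39: 5 × 0.0607 × 0.9064 = 0.27509
  40–44: 5 × 0.0037 × 0.9035 = 0.01671
  45–49: 5 × 0.0001 × 0.8846 = 0.00044
Sum = 4.12271
NRR = 0.486 × 4.12271 = 2.00364
An NRR exceeding 1 indicates intrinsic growth under these rates.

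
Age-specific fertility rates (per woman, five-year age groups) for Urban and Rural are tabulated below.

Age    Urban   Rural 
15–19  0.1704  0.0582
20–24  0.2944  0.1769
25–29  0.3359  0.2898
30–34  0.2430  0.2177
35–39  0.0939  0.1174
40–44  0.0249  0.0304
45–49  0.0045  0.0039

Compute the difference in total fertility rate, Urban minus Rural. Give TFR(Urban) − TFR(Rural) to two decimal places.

1.36

Urban:
  Sum of ASFRs = 0.1704 + 0.2944 + 0.3359 + 0.2430 + 0.0939 + 0.0249 + 0.0045 = 1.1670
  TFR = 5 × 1.1670 = 5.835
Rural:
  Sum of ASFRs = 0.0582 + 0.1769 + 0.2898 + 0.2177 + 0.1174 + 0.0304 + 0.0039 = 0.8943
  TFR = 5 × 0.8943 = 4.4715
Difference = 5.835 − 4.4715 = 1.3635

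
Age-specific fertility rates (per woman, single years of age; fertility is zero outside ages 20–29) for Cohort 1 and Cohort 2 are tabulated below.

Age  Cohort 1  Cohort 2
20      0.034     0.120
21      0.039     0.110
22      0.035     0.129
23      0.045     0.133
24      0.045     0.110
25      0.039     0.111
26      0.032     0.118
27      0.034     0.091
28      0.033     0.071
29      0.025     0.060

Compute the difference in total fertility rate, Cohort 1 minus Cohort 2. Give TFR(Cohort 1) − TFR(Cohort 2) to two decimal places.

-0.69

Cohort 1:
  Sum of ASFRs = 0.034 + 0.039 + 0.035 + 0.045 + 0.045 + 0.039 + 0.032 + 0.034 + 0.033 + 0.025 = 0.361
  TFR = 0.361
Cohort 2:
  Sum of ASFRs = 0.120 + 0.110 + 0.129 + 0.133 + 0.110 + 0.111 + 0.118 + 0.091 + 0.071 + 0.060 = 1.053
  TFR = 1.053
Difference = 0.361 − 1.053 = -0.692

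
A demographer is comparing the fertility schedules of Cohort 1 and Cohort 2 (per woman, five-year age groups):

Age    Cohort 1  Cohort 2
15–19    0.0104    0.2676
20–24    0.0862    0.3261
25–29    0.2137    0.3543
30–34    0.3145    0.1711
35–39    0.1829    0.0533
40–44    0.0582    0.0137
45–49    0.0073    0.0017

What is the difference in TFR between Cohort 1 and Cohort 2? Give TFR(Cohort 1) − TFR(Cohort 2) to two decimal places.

Cohort 1:
  Sum of ASFRs = 0.0104 + 0.0862 + 0.2137 + 0.3145 + 0.1829 + 0.0582 + 0.0073 = 0.8732
  TFR = 5 × 0.8732 = 4.366
Cohort 2:
  Sum of ASFRs = 0.2676 + 0.3261 + 0.3543 + 0.1711 + 0.0533 + 0.0137 + 0.0017 = 1.1878
  TFR = 5 × 1.1878 = 5.939
Difference = 4.366 − 5.939 = -1.573

-1.57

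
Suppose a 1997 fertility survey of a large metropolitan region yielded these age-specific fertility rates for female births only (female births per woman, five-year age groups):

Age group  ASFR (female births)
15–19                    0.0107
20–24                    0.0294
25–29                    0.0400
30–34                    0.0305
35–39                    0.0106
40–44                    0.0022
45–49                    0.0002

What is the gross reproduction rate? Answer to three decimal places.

0.618

Sum of female ASFRs = 0.0107 + 0.0294 + 0.0400 + 0.0305 + 0.0106 + 0.0022 + 0.0002 = 0.1236
GRR = 5 × 0.1236 = 0.618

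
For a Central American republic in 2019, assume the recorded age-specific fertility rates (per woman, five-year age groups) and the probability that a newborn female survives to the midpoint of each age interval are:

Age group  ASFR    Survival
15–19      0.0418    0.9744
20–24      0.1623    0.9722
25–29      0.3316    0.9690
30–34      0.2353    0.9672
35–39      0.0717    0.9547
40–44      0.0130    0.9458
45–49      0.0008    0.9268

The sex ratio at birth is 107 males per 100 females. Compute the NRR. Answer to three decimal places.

2.002

Proportion female at birth = 100 / (100 + 107) = 0.48309.
Weighting each age-specific rate by interval width and survival:
  15–19: 5 × 0.0418 × 0.9744 = 0.20365
  20–24: 5 × 0.1623 × 0.9722 = 0.78894
  25–29: 5 × 0.3316 × 0.9690 = 1.60660
  30–34: 5 × 0.2353 × 0.9672 = 1.13791
  35–39: 5 × 0.0717 × 0.9547 = 0.34226
  40–44: 5 × 0.0130 × 0.9458 = 0.06148
  45–49: 5 × 0.0008 × 0.9268 = 0.00371
Sum = 4.14455
NRR = 0.48309 × 4.14455 = 2.00219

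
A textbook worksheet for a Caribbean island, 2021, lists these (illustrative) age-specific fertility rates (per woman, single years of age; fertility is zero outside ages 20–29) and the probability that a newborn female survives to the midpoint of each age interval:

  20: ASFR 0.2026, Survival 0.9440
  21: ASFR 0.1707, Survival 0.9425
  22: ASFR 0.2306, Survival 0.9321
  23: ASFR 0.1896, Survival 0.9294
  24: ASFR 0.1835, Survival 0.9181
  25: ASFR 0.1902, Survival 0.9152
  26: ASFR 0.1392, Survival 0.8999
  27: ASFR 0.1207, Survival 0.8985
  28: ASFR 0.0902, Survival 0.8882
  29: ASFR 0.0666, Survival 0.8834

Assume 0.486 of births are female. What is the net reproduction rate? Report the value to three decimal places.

Proportion female at birth = 0.486.
Survival-weighted fertility by age (1·fₓ·Sₓ):
  20: 1 × 0.2026 × 0.9440 = 0.19125
  21: 1 × 0.1707 × 0.9425 = 0.16088
  22: 1 × 0.2306 × 0.9321 = 0.21494
  23: 1 × 0.1896 × 0.9294 = 0.17621
  24: 1 × 0.1835 × 0.9181 = 0.16847
  25: 1 × 0.1902 × 0.9152 = 0.17407
  26: 1 × 0.1392 × 0.8999 = 0.12527
  27: 1 × 0.1207 × 0.8985 = 0.10845
  28: 1 × 0.0902 × 0.8882 = 0.08012
  29: 1 × 0.0666 × 0.8834 = 0.05883
Sum = 1.45849
NRR = 0.486 × 1.45849 = 0.70883
With NRR below 1 the population is below replacement fertility.

0.709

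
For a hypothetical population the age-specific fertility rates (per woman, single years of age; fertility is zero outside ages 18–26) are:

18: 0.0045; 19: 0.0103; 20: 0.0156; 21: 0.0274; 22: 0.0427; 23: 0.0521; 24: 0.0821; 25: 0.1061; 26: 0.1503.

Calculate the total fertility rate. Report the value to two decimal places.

Sum of ASFRs = 0.0045 + 0.0103 + 0.0156 + 0.0274 + 0.0427 + 0.0521 + 0.0821 + 0.1061 + 0.1503 = 0.4911
TFR = 0.4911

0.49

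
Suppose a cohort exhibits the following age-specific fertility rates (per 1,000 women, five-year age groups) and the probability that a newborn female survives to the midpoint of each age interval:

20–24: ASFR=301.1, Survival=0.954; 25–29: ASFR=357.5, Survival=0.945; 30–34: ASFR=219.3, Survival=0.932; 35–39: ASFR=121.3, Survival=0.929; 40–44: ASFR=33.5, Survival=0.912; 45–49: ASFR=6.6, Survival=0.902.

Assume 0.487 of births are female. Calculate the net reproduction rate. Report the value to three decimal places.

2.383

Proportion female at birth = 0.487.
Weighting each age-specific rate by interval width and survival:
  20–24: 5 × 301.1/1000 × 0.954 = 1.43625
  25–29: 5 × 357.5/1000 × 0.945 = 1.68919
  30–34: 5 × 219.3/1000 × 0.932 = 1.02194
  35–39: 5 × 121.3/1000 × 0.929 = 0.56344
  40–44: 5 × 33.5/1000 × 0.912 = 0.15276
  45–49: 5 × 6.6/1000 × 0.902 = 0.02977
Sum = 4.89335
NRR = 0.487 × 4.89335 = 2.38306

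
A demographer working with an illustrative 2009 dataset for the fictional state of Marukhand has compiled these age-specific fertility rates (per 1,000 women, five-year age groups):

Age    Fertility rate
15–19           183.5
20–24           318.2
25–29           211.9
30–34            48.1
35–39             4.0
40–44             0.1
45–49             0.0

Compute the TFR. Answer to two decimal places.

3.83

Sum of ASFRs = 183.5 + 318.2 + 211.9 + 48.1 + 4.0 + 0.1 + 0.0 = 765.8
TFR = 5 × 765.8 / 1000 = 3.829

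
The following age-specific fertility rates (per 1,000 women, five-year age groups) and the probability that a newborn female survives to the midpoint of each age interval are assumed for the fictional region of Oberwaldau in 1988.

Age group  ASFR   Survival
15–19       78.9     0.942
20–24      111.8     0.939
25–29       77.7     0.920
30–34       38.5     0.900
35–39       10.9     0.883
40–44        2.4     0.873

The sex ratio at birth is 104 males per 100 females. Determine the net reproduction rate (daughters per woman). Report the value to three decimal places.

Proportion female at birth = 100 / (100 + 104) = 0.49020.
Survival-weighted fertility by age (5·fₓ·Sₓ):
  15–19: 5 × 78.9/1000 × 0.942 = 0.37162
  20–24: 5 × 111.8/1000 × 0.939 = 0.52490
  25–29: 5 × 77.7/1000 × 0.920 = 0.35742
  30–34: 5 × 38.5/1000 × 0.900 = 0.17325
  35–39: 5 × 10.9/1000 × 0.883 = 0.04812
  40–44: 5 × 2.4/1000 × 0.873 = 0.01048
Sum = 1.48579
NRR = 0.49020 × 1.48579 = 0.72833

0.728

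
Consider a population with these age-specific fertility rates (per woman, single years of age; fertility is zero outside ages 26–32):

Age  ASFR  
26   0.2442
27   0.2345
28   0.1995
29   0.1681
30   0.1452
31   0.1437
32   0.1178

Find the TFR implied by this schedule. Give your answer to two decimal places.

1.25

Sum of ASFRs = 0.2442 + 0.2345 + 0.1995 + 0.1681 + 0.1452 + 0.1437 + 0.1178 = 1.2530
TFR = 1.253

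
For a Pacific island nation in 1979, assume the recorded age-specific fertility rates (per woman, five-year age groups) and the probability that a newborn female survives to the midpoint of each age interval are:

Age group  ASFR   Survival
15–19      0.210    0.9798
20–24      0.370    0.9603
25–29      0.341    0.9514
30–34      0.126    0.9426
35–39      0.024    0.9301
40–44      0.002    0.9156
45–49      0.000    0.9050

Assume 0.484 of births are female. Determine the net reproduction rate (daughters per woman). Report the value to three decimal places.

Proportion female at birth = 0.484.
Each age group contributes 5 × ASFR × survival:
  15–19: 5 × 0.210 × 0.9798 = 1.02879
  20–24: 5 × 0.370 × 0.9603 = 1.77656
  25–29: 5 × 0.341 × 0.9514 = 1.62214
  30–34: 5 × 0.126 × 0.9426 = 0.59384
  35–39: 5 × 0.024 × 0.9301 = 0.11161
  40–44: 5 × 0.002 × 0.9156 = 0.00916
  45–49: 5 × 0.000 × 0.9050 = 0.00000
Sum = 5.14210
NRR = 0.484 × 5.14210 = 2.48878

2.489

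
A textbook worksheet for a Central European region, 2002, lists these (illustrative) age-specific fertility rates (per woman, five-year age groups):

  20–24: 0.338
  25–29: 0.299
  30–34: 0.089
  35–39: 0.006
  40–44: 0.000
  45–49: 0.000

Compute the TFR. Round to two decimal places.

3.66

Sum of ASFRs = 0.338 + 0.299 + 0.089 + 0.006 + 0.000 + 0.000 = 0.732
TFR = 5 × 0.732 = 3.66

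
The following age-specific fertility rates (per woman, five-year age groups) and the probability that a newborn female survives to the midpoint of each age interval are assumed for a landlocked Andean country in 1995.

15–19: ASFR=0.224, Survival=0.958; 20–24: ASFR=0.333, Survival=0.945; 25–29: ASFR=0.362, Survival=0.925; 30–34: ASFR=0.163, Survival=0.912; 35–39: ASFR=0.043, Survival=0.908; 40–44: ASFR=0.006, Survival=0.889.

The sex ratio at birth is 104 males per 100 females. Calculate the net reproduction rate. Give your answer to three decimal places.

2.591

Proportion female at birth = 100 / (100 + 104) = 0.49020.
Survival-weighted fertility by age (5·fₓ·Sₓ):
  15–19: 5 × 0.224 × 0.958 = 1.07296
  20–24: 5 × 0.333 × 0.945 = 1.57343
  25–29: 5 × 0.362 × 0.925 = 1.67425
  30–34: 5 × 0.163 × 0.912 = 0.74328
  35–39: 5 × 0.043 × 0.908 = 0.19522
  40–44: 5 × 0.006 × 0.889 = 0.02667
Sum = 5.28581
NRR = 0.49020 × 5.28581 = 2.59110
An NRR exceeding 1 indicates intrinsic growth under these rates.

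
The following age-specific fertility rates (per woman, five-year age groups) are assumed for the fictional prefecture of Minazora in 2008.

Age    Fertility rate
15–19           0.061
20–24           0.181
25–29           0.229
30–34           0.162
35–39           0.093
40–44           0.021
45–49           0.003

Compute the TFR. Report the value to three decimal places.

3.750

Sum of ASFRs = 0.061 + 0.181 + 0.229 + 0.162 + 0.093 + 0.021 + 0.003 = 0.750
TFR = 5 × 0.750 = 3.75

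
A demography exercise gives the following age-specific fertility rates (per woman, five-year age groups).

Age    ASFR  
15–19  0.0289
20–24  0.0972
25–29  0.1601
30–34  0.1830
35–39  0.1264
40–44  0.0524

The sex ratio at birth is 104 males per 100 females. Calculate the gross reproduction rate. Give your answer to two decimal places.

Proportion female at birth = 100 / (100 + 104) = 0.49020.
Sum of ASFRs = 0.0289 + 0.0972 + 0.1601 + 0.1830 + 0.1264 + 0.0524 = 0.6480
TFR = 5 × 0.6480 = 3.24
GRR = 0.49020 × 3.24 = 1.58825

1.59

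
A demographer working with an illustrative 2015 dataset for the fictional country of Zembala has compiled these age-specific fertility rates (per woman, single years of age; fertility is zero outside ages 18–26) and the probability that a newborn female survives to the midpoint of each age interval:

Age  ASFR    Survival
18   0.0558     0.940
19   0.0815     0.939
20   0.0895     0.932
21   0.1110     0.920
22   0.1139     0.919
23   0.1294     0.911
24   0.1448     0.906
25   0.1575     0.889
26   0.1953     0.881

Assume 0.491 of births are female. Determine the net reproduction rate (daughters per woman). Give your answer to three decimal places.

0.481

Proportion female at birth = 0.491.
Each age group contributes 1 × ASFR × survival:
  18: 1 × 0.0558 × 0.940 = 0.05245
  19: 1 × 0.0815 × 0.939 = 0.07653
  20: 1 × 0.0895 × 0.932 = 0.08341
  21: 1 × 0.1110 × 0.920 = 0.10212
  22: 1 × 0.1139 × 0.919 = 0.10467
  23: 1 × 0.1294 × 0.911 = 0.11788
  24: 1 × 0.1448 × 0.906 = 0.13119
  25: 1 × 0.1575 × 0.889 = 0.14002
  26: 1 × 0.1953 × 0.881 = 0.17206
Sum = 0.98033
NRR = 0.491 × 0.98033 = 0.48134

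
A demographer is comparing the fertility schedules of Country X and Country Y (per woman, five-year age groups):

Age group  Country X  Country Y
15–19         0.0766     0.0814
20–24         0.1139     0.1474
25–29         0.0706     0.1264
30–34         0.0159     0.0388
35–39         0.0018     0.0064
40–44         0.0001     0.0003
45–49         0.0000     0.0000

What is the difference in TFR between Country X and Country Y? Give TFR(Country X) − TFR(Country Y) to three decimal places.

-0.609

Country X:
  Sum of ASFRs = 0.0766 + 0.1139 + 0.0706 + 0.0159 + 0.0018 + 0.0001 + 0.0000 = 0.2789
  TFR = 5 × 0.2789 = 1.3945
Country Y:
  Sum of ASFRs = 0.0814 + 0.1474 + 0.1264 + 0.0388 + 0.0064 + 0.0003 + 0.0000 = 0.4007
  TFR = 5 × 0.4007 = 2.0035
Difference = 1.3945 − 2.0035 = -0.609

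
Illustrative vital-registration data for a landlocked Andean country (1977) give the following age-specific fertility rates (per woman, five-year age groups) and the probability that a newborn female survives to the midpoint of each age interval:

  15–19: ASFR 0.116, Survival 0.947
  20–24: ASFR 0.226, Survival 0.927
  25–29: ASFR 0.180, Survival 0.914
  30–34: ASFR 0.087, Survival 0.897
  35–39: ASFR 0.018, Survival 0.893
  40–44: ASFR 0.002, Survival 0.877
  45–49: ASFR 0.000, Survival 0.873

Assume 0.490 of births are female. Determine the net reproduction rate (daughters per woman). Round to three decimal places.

1.420

Proportion female at birth = 0.490.
Each age group contributes 5 × ASFR × survival:
  15–19: 5 × 0.116 × 0.947 = 0.54926
  20–24: 5 × 0.226 × 0.927 = 1.04751
  25–29: 5 × 0.180 × 0.914 = 0.82260
  30–34: 5 × 0.087 × 0.897 = 0.39020
  35–39: 5 × 0.018 × 0.893 = 0.08037
  40–44: 5 × 0.002 × 0.877 = 0.00877
  45–49: 5 × 0.000 × 0.873 = 0.00000
Sum = 2.89871
NRR = 0.490 × 2.89871 = 1.42037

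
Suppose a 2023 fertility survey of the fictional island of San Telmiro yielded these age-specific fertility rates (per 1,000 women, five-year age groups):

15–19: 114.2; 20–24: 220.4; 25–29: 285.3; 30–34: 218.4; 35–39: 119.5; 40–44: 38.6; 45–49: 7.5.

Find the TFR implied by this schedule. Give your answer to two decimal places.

5.02

Sum of ASFRs = 114.2 + 220.4 + 285.3 + 218.4 + 119.5 + 38.6 + 7.5 = 1003.9
TFR = 5 × 1003.9 / 1000 = 5.0195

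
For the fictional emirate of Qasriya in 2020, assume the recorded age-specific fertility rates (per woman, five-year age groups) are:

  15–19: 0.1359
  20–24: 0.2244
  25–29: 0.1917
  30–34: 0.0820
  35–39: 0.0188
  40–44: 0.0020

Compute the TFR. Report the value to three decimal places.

3.274

Sum of ASFRs = 0.1359 + 0.2244 + 0.1917 + 0.0820 + 0.0188 + 0.0020 = 0.6548
TFR = 5 × 0.6548 = 3.274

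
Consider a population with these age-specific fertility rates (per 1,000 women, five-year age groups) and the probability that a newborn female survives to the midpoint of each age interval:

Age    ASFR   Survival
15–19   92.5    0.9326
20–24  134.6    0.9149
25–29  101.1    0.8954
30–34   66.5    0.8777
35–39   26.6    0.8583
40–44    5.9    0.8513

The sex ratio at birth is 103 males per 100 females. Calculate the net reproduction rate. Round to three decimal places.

Proportion female at birth = 100 / (100 + 103) = 0.49261.
Weighting each age-specific rate by interval width and survival:
  15–19: 5 × 92.5/1000 × 0.9326 = 0.43133
  20–24: 5 × 134.6/1000 × 0.9149 = 0.61573
  25–29: 5 × 101.1/1000 × 0.8954 = 0.45262
  30–34: 5 × 66.5/1000 × 0.8777 = 0.29184
  35–39: 5 × 26.6/1000 × 0.8583 = 0.11415
  40–44: 5 × 5.9/1000 × 0.8513 = 0.02511
Sum = 1.93078
NRR = 0.49261 × 1.93078 = 0.95112
An NRR under 1 implies long-run decline under these rates.

0.951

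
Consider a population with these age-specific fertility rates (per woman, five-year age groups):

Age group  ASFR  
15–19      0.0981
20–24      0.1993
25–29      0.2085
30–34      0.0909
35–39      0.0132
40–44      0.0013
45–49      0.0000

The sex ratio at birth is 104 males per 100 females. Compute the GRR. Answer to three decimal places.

Proportion female at birth = 100 / (100 + 104) = 0.49020.
Sum of ASFRs = 0.0981 + 0.1993 + 0.2085 + 0.0909 + 0.0132 + 0.0013 + 0.0000 = 0.6113
TFR = 5 × 0.6113 = 3.0565
GRR = 0.49020 × 3.0565 = 1.49830

1.498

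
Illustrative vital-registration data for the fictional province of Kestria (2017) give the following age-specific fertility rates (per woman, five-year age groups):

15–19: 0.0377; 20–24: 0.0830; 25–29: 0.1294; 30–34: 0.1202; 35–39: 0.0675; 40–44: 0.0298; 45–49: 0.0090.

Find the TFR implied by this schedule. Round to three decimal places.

2.383

Sum of ASFRs = 0.0377 + 0.0830 + 0.1294 + 0.1202 + 0.0675 + 0.0298 + 0.0090 = 0.4766
TFR = 5 × 0.4766 = 2.383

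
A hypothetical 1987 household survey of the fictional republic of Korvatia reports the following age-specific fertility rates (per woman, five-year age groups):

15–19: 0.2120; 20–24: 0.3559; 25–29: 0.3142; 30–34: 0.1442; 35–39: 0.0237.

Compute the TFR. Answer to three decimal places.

5.250

Sum of ASFRs = 0.2120 + 0.3559 + 0.3142 + 0.1442 + 0.0237 = 1.0500
TFR = 5 × 1.0500 = 5.25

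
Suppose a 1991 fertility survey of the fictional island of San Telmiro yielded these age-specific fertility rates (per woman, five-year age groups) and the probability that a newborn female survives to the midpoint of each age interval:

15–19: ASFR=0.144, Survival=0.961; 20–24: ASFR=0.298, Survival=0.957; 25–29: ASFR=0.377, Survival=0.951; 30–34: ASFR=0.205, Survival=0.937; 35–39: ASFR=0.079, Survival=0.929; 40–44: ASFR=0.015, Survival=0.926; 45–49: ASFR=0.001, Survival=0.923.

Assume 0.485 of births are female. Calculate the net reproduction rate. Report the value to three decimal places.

2.576

Proportion female at birth = 0.485.
Weighting each age-specific rate by interval width and survival:
  15–19: 5 × 0.144 × 0.961 = 0.69192
  20–24: 5 × 0.298 × 0.957 = 1.42593
  25–29: 5 × 0.377 × 0.951 = 1.79264
  30–34: 5 × 0.205 × 0.937 = 0.96043
  35–39: 5 × 0.079 × 0.929 = 0.36696
  40–44: 5 × 0.015 × 0.926 = 0.06945
  45–49: 5 × 0.001 × 0.923 = 0.00462
Sum = 5.31195
NRR = 0.485 × 5.31195 = 2.57630
NRR > 1, so each generation more than replaces itself.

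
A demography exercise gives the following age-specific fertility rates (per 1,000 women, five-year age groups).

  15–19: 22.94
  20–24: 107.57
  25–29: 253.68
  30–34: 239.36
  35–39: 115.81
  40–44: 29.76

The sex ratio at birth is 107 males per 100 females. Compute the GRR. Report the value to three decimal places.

Proportion female at birth = 100 / (100 + 107) = 0.48309.
Sum of ASFRs = 22.94 + 107.57 + 253.68 + 239.36 + 115.81 + 29.76 = 769.12
TFR = 5 × 769.12 / 1000 = 3.8456
GRR = 0.48309 × 3.8456 = 1.85777

1.858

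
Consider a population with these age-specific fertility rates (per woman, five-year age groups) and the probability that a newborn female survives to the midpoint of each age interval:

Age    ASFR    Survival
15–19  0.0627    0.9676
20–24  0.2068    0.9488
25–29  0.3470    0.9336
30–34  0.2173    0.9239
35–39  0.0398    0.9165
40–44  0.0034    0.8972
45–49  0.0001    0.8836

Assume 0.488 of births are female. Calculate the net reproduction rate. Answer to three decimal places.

Proportion female at birth = 0.488.
Weighting each age-specific rate by interval width and survival:
  15–19: 5 × 0.0627 × 0.9676 = 0.30334
  20–24: 5 × 0.2068 × 0.9488 = 0.98106
  25–29: 5 × 0.3470 × 0.9336 = 1.61980
  30–34: 5 × 0.2173 × 0.9239 = 1.00382
  35–39: 5 × 0.0398 × 0.9165 = 0.18238
  40–44: 5 × 0.0034 × 0.8972 = 0.01525
  45–49: 5 × 0.0001 × 0.8836 = 0.00044
Sum = 4.10609
NRR = 0.488 × 4.10609 = 2.00377

2.004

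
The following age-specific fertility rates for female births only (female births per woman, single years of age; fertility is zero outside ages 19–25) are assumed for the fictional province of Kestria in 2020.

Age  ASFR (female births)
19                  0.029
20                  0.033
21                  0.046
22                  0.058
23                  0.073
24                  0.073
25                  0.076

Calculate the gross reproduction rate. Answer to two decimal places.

0.39

Sum of female ASFRs = 0.029 + 0.033 + 0.046 + 0.058 + 0.073 + 0.073 + 0.076 = 0.388
GRR = 0.388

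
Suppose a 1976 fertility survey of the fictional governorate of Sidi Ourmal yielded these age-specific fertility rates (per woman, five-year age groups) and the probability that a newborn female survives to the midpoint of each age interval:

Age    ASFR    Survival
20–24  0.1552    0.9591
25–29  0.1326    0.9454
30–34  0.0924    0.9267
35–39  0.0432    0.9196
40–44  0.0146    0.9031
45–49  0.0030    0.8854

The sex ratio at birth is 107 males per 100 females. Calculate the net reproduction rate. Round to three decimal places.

1.003

Proportion female at birth = 100 / (100 + 107) = 0.48309.
Per-age-group product (5 × ASFR × survival probability):
  20–24: 5 × 0.1552 × 0.9591 = 0.74426
  25–29: 5 × 0.1326 × 0.9454 = 0.62680
  30–34: 5 × 0.0924 × 0.9267 = 0.42814
  35–39: 5 × 0.0432 × 0.9196 = 0.19863
  40–44: 5 × 0.0146 × 0.9031 = 0.06593
  45–49: 5 × 0.0030 × 0.8854 = 0.01328
Sum = 2.07704
NRR = 0.48309 × 2.07704 = 1.00340
NRR > 1, so each generation more than replaces itself.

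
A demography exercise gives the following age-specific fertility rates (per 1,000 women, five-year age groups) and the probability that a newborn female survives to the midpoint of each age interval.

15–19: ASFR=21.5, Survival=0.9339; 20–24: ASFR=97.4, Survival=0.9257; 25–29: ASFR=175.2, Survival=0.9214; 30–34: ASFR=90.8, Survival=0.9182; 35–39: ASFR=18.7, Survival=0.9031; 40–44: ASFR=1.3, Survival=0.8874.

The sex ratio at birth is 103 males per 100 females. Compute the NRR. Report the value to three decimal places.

0.919

Proportion female at birth = 100 / (100 + 103) = 0.49261.
Survival-weighted fertility by age (5·fₓ·Sₓ):
  15–19: 5 × 21.5/1000 × 0.9339 = 0.10039
  20–24: 5 × 97.4/1000 × 0.9257 = 0.45082
  25–29: 5 × 175.2/1000 × 0.9214 = 0.80715
  30–34: 5 × 90.8/1000 × 0.9182 = 0.41686
  35–39: 5 × 18.7/1000 × 0.9031 = 0.08444
  40–44: 5 × 1.3/1000 × 0.8874 = 0.00577
Sum = 1.86543
NRR = 0.49261 × 1.86543 = 0.91893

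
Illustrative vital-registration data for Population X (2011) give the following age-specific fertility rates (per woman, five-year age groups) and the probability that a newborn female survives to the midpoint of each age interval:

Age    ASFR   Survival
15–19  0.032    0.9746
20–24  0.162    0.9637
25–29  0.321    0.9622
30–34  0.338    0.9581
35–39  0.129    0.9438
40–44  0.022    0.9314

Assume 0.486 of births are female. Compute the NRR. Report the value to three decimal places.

2.338

Proportion female at birth = 0.486.
Each age group contributes 5 × ASFR × survival:
  15–19: 5 × 0.032 × 0.9746 = 0.15594
  20–24: 5 × 0.162 × 0.9637 = 0.78060
  25–29: 5 × 0.321 × 0.9622 = 1.54433
  30–34: 5 × 0.338 × 0.9581 = 1.61919
  35–39: 5 × 0.129 × 0.9438 = 0.60875
  40–44: 5 × 0.022 × 0.9314 = 0.10245
Sum = 4.81126
NRR = 0.486 × 4.81126 = 2.33827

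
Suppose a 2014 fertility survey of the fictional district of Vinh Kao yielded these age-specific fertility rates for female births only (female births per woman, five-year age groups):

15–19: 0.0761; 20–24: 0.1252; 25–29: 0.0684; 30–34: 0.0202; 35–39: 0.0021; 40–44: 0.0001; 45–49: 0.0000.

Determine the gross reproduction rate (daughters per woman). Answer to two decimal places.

1.46

Sum of female ASFRs = 0.0761 + 0.1252 + 0.0684 + 0.0202 + 0.0021 + 0.0001 + 0.0000 = 0.2921
GRR = 5 × 0.2921 = 1.4605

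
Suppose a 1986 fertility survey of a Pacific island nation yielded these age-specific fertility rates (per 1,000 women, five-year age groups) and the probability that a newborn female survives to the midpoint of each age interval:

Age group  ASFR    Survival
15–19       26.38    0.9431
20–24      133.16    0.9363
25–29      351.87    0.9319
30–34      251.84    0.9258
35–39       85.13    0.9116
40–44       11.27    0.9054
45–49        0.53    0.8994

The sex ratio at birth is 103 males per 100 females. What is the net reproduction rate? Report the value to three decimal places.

Proportion female at birth = 100 / (100 + 103) = 0.49261.
Per-age-group product (5 × ASFR × survival probability):
  15–19: 5 × 26.38/1000 × 0.9431 = 0.12439
  20–24: 5 × 133.16/1000 × 0.9363 = 0.62339
  25–29: 5 × 351.87/1000 × 0.9319 = 1.63954
  30–34: 5 × 251.84/1000 × 0.9258 = 1.16577
  35–39: 5 × 85.13/1000 × 0.9116 = 0.38802
  40–44: 5 × 11.27/1000 × 0.9054 = 0.05102
  45–49: 5 × 0.53/1000 × 0.8994 = 0.00238
Sum = 3.99451
NRR = 0.49261 × 3.99451 = 1.96774

1.968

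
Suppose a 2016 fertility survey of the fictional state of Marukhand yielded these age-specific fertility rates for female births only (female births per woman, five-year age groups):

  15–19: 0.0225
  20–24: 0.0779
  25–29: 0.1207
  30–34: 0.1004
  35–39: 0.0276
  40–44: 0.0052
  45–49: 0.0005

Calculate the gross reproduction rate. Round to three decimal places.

1.774

Sum of female ASFRs = 0.0225 + 0.0779 + 0.1207 + 0.1004 + 0.0276 + 0.0052 + 0.0005 = 0.3548
GRR = 5 × 0.3548 = 1.774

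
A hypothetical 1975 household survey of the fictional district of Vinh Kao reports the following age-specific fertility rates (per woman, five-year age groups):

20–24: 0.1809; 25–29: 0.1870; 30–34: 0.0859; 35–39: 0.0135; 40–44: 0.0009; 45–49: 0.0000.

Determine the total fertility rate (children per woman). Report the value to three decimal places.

2.341

Sum of ASFRs = 0.1809 + 0.1870 + 0.0859 + 0.0135 + 0.0009 + 0.0000 = 0.4682
TFR = 5 × 0.4682 = 2.341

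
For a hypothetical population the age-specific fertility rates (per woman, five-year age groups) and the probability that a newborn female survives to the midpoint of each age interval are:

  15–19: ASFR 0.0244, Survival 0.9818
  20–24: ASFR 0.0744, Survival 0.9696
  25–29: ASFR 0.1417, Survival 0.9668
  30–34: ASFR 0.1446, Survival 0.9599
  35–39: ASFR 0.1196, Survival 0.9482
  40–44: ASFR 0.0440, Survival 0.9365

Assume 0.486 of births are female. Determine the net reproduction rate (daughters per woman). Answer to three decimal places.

Proportion female at birth = 0.486.
Survival-weighted fertility by age (5·fₓ·Sₓ):
  15–19: 5 × 0.0244 × 0.9818 = 0.11978
  20–24: 5 × 0.0744 × 0.9696 = 0.36069
  25–29: 5 × 0.1417 × 0.9668 = 0.68498
  30–34: 5 × 0.1446 × 0.9599 = 0.69401
  35–39: 5 × 0.1196 × 0.9482 = 0.56702
  40–44: 5 × 0.0440 × 0.9365 = 0.20603
Sum = 2.63251
NRR = 0.486 × 2.63251 = 1.27940
NRR > 1, so each generation more than replaces itself.

1.279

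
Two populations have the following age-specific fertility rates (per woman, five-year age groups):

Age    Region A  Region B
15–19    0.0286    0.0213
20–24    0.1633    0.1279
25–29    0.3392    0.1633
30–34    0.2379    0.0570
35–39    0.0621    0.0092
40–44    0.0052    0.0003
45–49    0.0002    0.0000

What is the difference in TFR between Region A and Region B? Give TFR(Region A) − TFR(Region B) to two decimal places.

2.29

Region A:
  Sum of ASFRs = 0.0286 + 0.1633 + 0.3392 + 0.2379 + 0.0621 + 0.0052 + 0.0002 = 0.8365
  TFR = 5 × 0.8365 = 4.1825
Region B:
  Sum of ASFRs = 0.0213 + 0.1279 + 0.1633 + 0.0570 + 0.0092 + 0.0003 + 0.0000 = 0.3790
  TFR = 5 × 0.3790 = 1.895
Difference = 4.1825 − 1.895 = 2.2875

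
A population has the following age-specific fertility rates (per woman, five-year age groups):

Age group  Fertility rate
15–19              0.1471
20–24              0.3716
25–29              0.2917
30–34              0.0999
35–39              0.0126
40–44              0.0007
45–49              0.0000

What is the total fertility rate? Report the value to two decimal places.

Sum of ASFRs = 0.1471 + 0.3716 + 0.2917 + 0.0999 + 0.0126 + 0.0007 + 0.0000 = 0.9236
TFR = 5 × 0.9236 = 4.618

4.62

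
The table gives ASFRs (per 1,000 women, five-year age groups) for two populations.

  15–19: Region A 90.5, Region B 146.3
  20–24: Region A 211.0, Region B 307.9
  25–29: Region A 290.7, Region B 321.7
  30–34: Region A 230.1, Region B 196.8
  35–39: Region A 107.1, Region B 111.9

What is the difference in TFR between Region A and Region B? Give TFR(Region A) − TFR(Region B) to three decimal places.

-0.776

Region A:
  Sum of ASFRs = 90.5 + 211.0 + 290.7 + 230.1 + 107.1 = 929.4
  TFR = 5 × 929.4 / 1000 = 4.647
Region B:
  Sum of ASFRs = 146.3 + 307.9 + 321.7 + 196.8 + 111.9 = 1084.6
  TFR = 5 × 1084.6 / 1000 = 5.423
Difference = 4.647 − 5.423 = -0.776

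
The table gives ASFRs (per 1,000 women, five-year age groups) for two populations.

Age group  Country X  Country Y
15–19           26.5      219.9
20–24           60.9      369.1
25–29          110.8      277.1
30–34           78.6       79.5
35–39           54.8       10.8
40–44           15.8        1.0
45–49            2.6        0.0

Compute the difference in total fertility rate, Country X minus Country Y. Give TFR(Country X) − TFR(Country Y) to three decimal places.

-3.037

Country X:
  Sum of ASFRs = 26.5 + 60.9 + 110.8 + 78.6 + 54.8 + 15.8 + 2.6 = 350.0
  TFR = 5 × 350.0 / 1000 = 1.75
Country Y:
  Sum of ASFRs = 219.9 + 369.1 + 277.1 + 79.5 + 10.8 + 1.0 + 0.0 = 957.4
  TFR = 5 × 957.4 / 1000 = 4.787
Difference = 1.75 − 4.787 = -3.037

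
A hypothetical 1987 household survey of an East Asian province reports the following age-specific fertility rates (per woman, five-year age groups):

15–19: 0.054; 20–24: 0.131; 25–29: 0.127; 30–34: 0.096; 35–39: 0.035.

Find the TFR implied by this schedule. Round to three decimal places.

2.215

Sum of ASFRs = 0.054 + 0.131 + 0.127 + 0.096 + 0.035 = 0.443
TFR = 5 × 0.443 = 2.215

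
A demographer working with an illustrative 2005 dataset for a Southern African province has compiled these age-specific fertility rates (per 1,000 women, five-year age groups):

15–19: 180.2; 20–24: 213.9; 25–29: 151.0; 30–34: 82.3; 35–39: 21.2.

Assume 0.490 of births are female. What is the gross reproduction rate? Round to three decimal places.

1.589

Proportion female at birth = 0.490.
Sum of ASFRs = 180.2 + 213.9 + 151.0 + 82.3 + 21.2 = 648.6
TFR = 5 × 648.6 / 1000 = 3.243
GRR = 0.490 × 3.243 = 1.58907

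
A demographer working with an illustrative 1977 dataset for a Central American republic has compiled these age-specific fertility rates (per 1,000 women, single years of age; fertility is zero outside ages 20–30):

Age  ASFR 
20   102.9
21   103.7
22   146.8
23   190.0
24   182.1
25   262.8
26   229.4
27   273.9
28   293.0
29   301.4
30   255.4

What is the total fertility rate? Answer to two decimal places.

2.34

Sum of ASFRs = 102.9 + 103.7 + 146.8 + 190.0 + 182.1 + 262.8 + 229.4 + 273.9 + 293.0 + 301.4 + 255.4 = 2341.4
TFR = 2341.4 / 1000 = 2.3414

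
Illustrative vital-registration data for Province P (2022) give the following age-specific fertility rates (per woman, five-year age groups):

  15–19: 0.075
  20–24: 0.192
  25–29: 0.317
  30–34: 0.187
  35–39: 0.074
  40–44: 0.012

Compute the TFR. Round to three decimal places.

4.285

Sum of ASFRs = 0.075 + 0.192 + 0.317 + 0.187 + 0.074 + 0.012 = 0.857
TFR = 5 × 0.857 = 4.285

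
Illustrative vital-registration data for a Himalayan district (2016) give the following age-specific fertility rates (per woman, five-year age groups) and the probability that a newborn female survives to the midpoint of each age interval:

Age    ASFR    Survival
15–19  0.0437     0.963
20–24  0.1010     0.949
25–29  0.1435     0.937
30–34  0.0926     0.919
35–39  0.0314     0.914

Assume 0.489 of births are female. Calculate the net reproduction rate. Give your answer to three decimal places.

0.944

Proportion female at birth = 0.489.
Survival-weighted fertility by age (5·fₓ·Sₓ):
  15–19: 5 × 0.0437 × 0.963 = 0.21042
  20–24: 5 × 0.1010 × 0.949 = 0.47925
  25–29: 5 × 0.1435 × 0.937 = 0.67230
  30–34: 5 × 0.0926 × 0.919 = 0.42550
  35–39: 5 × 0.0314 × 0.914 = 0.14350
Sum = 1.93097
NRR = 0.489 × 1.93097 = 0.94424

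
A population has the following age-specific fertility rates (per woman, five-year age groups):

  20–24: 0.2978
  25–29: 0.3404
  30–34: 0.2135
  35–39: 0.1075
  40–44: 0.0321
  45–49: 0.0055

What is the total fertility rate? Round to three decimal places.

Sum of ASFRs = 0.2978 + 0.3404 + 0.2135 + 0.1075 + 0.0321 + 0.0055 = 0.9968
TFR = 5 × 0.9968 = 4.984

4.984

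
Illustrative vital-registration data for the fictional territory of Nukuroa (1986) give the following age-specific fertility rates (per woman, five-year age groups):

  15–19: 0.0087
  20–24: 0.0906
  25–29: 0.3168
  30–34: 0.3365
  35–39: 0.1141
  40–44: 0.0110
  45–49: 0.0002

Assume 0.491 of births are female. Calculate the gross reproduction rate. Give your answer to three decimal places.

2.155

Proportion female at birth = 0.491.
Sum of ASFRs = 0.0087 + 0.0906 + 0.3168 + 0.3365 + 0.1141 + 0.0110 + 0.0002 = 0.8779
TFR = 5 × 0.8779 = 4.3895
GRR = 0.491 × 4.3895 = 2.15524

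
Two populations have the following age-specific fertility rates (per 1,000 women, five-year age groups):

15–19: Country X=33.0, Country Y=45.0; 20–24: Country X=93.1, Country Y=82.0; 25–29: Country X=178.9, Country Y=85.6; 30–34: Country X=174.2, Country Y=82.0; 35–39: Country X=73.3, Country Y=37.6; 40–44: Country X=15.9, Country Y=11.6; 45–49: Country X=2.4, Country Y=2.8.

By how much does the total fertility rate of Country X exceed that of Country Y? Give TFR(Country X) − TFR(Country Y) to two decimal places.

Country X:
  Sum of ASFRs = 33.0 + 93.1 + 178.9 + 174.2 + 73.3 + 15.9 + 2.4 = 570.8
  TFR = 5 × 570.8 / 1000 = 2.854
Country Y:
  Sum of ASFRs = 45.0 + 82.0 + 85.6 + 82.0 + 37.6 + 11.6 + 2.8 = 346.6
  TFR = 5 × 346.6 / 1000 = 1.733
Difference = 2.854 − 1.733 = 1.121

1.12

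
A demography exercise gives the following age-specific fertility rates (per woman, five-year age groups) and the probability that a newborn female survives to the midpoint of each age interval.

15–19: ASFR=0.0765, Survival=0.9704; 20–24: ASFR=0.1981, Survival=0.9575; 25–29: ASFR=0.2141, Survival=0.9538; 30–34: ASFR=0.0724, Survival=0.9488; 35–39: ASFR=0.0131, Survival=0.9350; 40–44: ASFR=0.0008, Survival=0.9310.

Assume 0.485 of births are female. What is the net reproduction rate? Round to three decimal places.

1.333

Proportion female at birth = 0.485.
Weighting each age-specific rate by interval width and survival:
  15–19: 5 × 0.0765 × 0.9704 = 0.37118
  20–24: 5 × 0.1981 × 0.9575 = 0.94840
  25–29: 5 × 0.2141 × 0.9538 = 1.02104
  30–34: 5 × 0.0724 × 0.9488 = 0.34347
  35–39: 5 × 0.0131 × 0.9350 = 0.06124
  40–44: 5 × 0.0008 × 0.9310 = 0.00372
Sum = 2.74905
NRR = 0.485 × 2.74905 = 1.33329
NRR > 1, so each generation more than replaces itself.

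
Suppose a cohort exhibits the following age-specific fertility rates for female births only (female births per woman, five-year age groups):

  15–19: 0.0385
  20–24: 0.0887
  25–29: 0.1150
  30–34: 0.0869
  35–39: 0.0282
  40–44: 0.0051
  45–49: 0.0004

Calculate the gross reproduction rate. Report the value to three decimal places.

1.814

Sum of female ASFRs = 0.0385 + 0.0887 + 0.1150 + 0.0869 + 0.0282 + 0.0051 + 0.0004 = 0.3628
GRR = 5 × 0.3628 = 1.814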